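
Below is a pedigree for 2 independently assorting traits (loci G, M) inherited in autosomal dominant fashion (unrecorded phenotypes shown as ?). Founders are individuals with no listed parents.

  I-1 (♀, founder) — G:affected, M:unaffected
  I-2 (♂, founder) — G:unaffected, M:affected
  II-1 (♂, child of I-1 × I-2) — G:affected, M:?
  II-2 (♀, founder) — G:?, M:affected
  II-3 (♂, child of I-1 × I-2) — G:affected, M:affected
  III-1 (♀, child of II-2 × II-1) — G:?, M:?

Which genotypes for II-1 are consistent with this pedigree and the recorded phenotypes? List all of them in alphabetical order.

G/I-1 aff ·: Gg|GG
G/I-2 un ·: gg
G/II-1 aff I-1×I-2: Gg
G/II-2 ? ·: gg|Gg|GG
G/II-3 aff I-1×I-2: Gg
G/III-1 ? II-2×II-1: gg|Gg|GG
⇒ G over [I-1,I-2,II-1,II-2,II-3,III-1]: 14 consistent
M/I-1 un ·: mm
M/I-2 aff ·: Mm|MM
M/II-1 ? I-1×I-2: mm|Mm
M/II-2 aff ·: Mm|MM
M/II-3 aff I-1×I-2: Mm
M/III-1 ? II-2×II-1: mm|Mm|MM
⇒ M over [I-1,I-2,II-1,II-2,II-3,III-1]: 13 consistent

II-1 ∈ {Gg Mm, Gg mm}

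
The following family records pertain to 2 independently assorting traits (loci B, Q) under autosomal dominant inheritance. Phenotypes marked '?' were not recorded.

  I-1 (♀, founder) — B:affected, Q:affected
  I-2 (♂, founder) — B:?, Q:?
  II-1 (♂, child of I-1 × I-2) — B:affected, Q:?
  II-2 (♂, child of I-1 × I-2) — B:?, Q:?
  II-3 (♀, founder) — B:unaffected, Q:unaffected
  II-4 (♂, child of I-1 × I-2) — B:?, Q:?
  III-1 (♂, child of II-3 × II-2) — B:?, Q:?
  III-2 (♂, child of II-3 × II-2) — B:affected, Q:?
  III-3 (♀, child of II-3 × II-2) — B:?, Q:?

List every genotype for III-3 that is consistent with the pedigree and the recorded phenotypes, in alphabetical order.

B/I-1 aff ·: Bb|BB
B/I-2 ? ·: bb|Bb|BB
B/II-1 aff I-1×I-2: Bb|BB
B/II-2 ? I-1×I-2: Bb|BB
B/II-3 un ·: bb
B/II-4 ? I-1×I-2: bb|Bb|BB
B/III-1 ? II-3×II-2: bb|Bb
B/III-2 aff II-3×II-2: Bb
B/III-3 ? II-3×II-2: bb|Bb
⇒ B over [I-1,I-2,II-1,II-2,II-3,II-4,III-1,III-2,III-3]: 83 consistent
Q/I-1 aff ·: Qq|QQ
Q/I-2 ? ·: qq|Qq|QQ
Q/II-1 ? I-1×I-2: qq|Qq|QQ
Q/II-2 ? I-1×I-2: qq|Qq|QQ
Q/II-3 un ·: qq
Q/II-4 ? I-1×I-2: qq|Qq|QQ
Q/III-1 ? II-3×II-2: qq|Qq
Q/III-2 ? II-3×II-2: qq|Qq
Q/III-3 ? II-3×II-2: qq|Qq
⇒ Q over [I-1,I-2,II-1,II-2,II-3,II-4,III-1,III-2,III-3]: 207 consistent

III-3 ∈ {Bb Qq, Bb qq, bb Qq, bb qq}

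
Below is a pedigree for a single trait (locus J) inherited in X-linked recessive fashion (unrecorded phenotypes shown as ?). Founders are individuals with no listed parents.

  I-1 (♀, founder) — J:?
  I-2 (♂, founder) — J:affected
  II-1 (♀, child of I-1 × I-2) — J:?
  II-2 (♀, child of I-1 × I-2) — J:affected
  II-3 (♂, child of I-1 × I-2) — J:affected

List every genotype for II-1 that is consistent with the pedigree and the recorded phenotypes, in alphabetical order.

II-1 ∈ {X^JX^j, X^jX^j}

J/I-1 ? ·: X^JX^j|X^jX^j
J/I-2 aff ·: X^jY
J/II-1 ? I-1×I-2: X^JX^j|X^jX^j
J/II-2 aff I-1×I-2: X^jX^j
J/II-3 aff I-1×I-2: X^jY
⇒ J over [I-1,I-2,II-1,II-2,II-3]: 3 consistent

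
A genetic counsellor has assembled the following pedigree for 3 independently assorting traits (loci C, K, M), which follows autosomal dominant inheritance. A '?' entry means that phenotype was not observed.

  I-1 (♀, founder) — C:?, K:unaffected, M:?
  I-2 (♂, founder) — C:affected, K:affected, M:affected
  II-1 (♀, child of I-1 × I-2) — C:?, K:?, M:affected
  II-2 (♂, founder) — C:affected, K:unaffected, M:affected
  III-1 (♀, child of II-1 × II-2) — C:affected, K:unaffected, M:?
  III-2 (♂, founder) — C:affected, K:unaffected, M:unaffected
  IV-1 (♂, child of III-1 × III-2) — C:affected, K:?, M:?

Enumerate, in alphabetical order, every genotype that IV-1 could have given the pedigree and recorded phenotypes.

C/I-1 ? ·: cc|Cc|CC
C/I-2 aff ·: Cc|CC
C/II-1 ? I-1×I-2: cc|Cc|CC
C/II-2 aff ·: Cc|CC
C/III-1 aff II-1×II-2: Cc|CC
C/III-2 aff ·: Cc|CC
C/IV-1 aff III-1×III-2: Cc|CC
⇒ C over [I-1,I-2,II-1,II-2,III-1,III-2,IV-1]: 126 consistent
K/I-1 un ·: kk
K/I-2 aff ·: Kk|KK
K/II-1 ? I-1×I-2: kk|Kk
K/II-2 un ·: kk
K/III-1 un II-1×II-2: kk
K/III-2 un ·: kk
K/IV-1 ? III-1×III-2: kk
⇒ K over [I-1,I-2,II-1,II-2,III-1,III-2,IV-1]: 3 consistent
M/I-1 ? ·: mm|Mm|MM
M/I-2 aff ·: Mm|MM
M/II-1 aff I-1×I-2: Mm|MM
M/II-2 aff ·: Mm|MM
M/III-1 ? II-1×II-2: mm|Mm|MM
M/III-2 un ·: mm
M/IV-1 ? III-1×III-2: mm|Mm
⇒ M over [I-1,I-2,II-1,II-2,III-1,III-2,IV-1]: 51 consistent

IV-1 ∈ {CC kk Mm, CC kk mm, Cc kk Mm, Cc kk mm}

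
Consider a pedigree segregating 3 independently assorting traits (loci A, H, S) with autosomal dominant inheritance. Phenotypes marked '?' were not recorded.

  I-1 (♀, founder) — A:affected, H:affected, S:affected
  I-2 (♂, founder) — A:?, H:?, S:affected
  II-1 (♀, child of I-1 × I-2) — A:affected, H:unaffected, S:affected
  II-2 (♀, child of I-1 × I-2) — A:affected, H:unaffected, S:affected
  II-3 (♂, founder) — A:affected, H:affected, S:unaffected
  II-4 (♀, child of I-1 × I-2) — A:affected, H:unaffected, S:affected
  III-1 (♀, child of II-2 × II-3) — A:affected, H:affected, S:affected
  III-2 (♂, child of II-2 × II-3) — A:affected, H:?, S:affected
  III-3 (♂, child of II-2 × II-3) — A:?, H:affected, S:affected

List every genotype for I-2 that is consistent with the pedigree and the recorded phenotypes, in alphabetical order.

I-2 ∈ {AA Hh SS, AA Hh Ss, AA hh SS, AA hh Ss, Aa Hh SS, Aa Hh Ss, Aa hh SS, Aa hh Ss, aa Hh SS, aa Hh Ss, aa hh SS, aa hh Ss}

A/I-1 aff ·: Aa|AA
A/I-2 ? ·: aa|Aa|AA
A/II-1 aff I-1×I-2: Aa|AA
A/II-2 aff I-1×I-2: Aa|AA
A/II-3 aff ·: Aa|AA
A/II-4 aff I-1×I-2: Aa|AA
A/III-1 aff II-2×II-3: Aa|AA
A/III-2 aff II-2×II-3: Aa|AA
A/III-3 ? II-2×II-3: aa|Aa|AA
⇒ A over [I-1,I-2,II-1,II-2,II-3,II-4,III-1,III-2,III-3]: 397 consistent
H/I-1 aff ·: Hh
H/I-2 ? ·: hh|Hh
H/II-1 un I-1×I-2: hh
H/II-2 un I-1×I-2: hh
H/II-3 aff ·: Hh|HH
H/II-4 un I-1×I-2: hh
H/III-1 aff II-2×II-3: Hh
H/III-2 ? II-2×II-3: hh|Hh
H/III-3 aff II-2×II-3: Hh
⇒ H over [I-1,I-2,II-1,II-2,II-3,II-4,III-1,III-2,III-3]: 6 consistent
S/I-1 aff ·: Ss|SS
S/I-2 aff ·: Ss|SS
S/II-1 aff I-1×I-2: Ss|SS
S/II-2 aff I-1×I-2: Ss|SS
S/II-3 un ·: ss
S/II-4 aff I-1×I-2: Ss|SS
S/III-1 aff II-2×II-3: Ss
S/III-2 aff II-2×II-3: Ss
S/III-3 aff II-2×II-3: Ss
⇒ S over [I-1,I-2,II-1,II-2,II-3,II-4,III-1,III-2,III-3]: 25 consistent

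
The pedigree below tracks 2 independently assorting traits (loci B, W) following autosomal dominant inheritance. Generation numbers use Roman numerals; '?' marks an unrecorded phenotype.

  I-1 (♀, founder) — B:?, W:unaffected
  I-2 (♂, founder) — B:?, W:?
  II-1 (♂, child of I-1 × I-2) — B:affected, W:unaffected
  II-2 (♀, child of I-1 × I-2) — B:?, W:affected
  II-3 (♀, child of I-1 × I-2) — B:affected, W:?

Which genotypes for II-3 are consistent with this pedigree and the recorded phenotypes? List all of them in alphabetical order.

II-3 ∈ {BB Ww, BB ww, Bb Ww, Bb ww}

B/I-1 ? ·: bb|Bb|BB
B/I-2 ? ·: bb|Bb|BB
B/II-1 aff I-1×I-2: Bb|BB
B/II-2 ? I-1×I-2: bb|Bb|BB
B/II-3 aff I-1×I-2: Bb|BB
⇒ B over [I-1,I-2,II-1,II-2,II-3]: 35 consistent
W/I-1 un ·: ww
W/I-2 ? ·: Ww
W/II-1 un I-1×I-2: ww
W/II-2 aff I-1×I-2: Ww
W/II-3 ? I-1×I-2: ww|Ww
⇒ W over [I-1,I-2,II-1,II-2,II-3]: 2 consistent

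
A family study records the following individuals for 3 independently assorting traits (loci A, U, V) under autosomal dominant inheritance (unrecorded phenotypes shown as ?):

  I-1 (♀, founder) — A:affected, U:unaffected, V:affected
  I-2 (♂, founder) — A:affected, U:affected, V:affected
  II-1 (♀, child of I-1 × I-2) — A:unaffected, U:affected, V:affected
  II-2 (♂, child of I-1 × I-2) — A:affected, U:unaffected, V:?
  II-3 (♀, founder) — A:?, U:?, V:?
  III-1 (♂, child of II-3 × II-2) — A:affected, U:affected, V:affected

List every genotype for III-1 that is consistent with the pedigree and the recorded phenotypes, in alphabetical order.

A/I-1 aff ·: Aa
A/I-2 aff ·: Aa
A/II-1 un I-1×I-2: aa
A/II-2 aff I-1×I-2: Aa|AA
A/II-3 ? ·: aa|Aa|AA
A/III-1 aff II-3×II-2: Aa|AA
⇒ A over [I-1,I-2,II-1,II-2,II-3,III-1]: 9 consistent
U/I-1 un ·: uu
U/I-2 aff ·: Uu
U/II-1 aff I-1×I-2: Uu
U/II-2 un I-1×I-2: uu
U/II-3 ? ·: Uu|UU
U/III-1 aff II-3×II-2: Uu
⇒ U over [I-1,I-2,II-1,II-2,II-3,III-1]: 2 consistent
V/I-1 aff ·: Vv|VV
V/I-2 aff ·: Vv|VV
V/II-1 aff I-1×I-2: Vv|VV
V/II-2 ? I-1×I-2: vv|Vv|VV
V/II-3 ? ·: vv|Vv|VV
V/III-1 aff II-3×II-2: Vv|VV
⇒ V over [I-1,I-2,II-1,II-2,II-3,III-1]: 62 consistent

III-1 ∈ {AA Uu VV, AA Uu Vv, Aa Uu VV, Aa Uu Vv}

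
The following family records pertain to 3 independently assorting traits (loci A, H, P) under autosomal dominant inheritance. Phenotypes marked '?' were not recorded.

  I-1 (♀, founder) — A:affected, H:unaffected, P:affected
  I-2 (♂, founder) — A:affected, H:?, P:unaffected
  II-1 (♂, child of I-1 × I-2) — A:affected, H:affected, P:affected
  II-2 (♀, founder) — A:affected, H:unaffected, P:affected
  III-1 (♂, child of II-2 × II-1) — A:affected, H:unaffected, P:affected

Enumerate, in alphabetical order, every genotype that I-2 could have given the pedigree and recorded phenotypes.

A/I-1 aff ·: Aa|AA
A/I-2 aff ·: Aa|AA
A/II-1 aff I-1×I-2: Aa|AA
A/II-2 aff ·: Aa|AA
A/III-1 aff II-2×II-1: Aa|AA
⇒ A over [I-1,I-2,II-1,II-2,III-1]: 24 consistent
H/I-1 un ·: hh
H/I-2 ? ·: Hh|HH
H/II-1 aff I-1×I-2: Hh
H/II-2 un ·: hh
H/III-1 un II-2×II-1: hh
⇒ H over [I-1,I-2,II-1,II-2,III-1]: 2 consistent
P/I-1 aff ·: Pp|PP
P/I-2 un ·: pp
P/II-1 aff I-1×I-2: Pp
P/II-2 aff ·: Pp|PP
P/III-1 aff II-2×II-1: Pp|PP
⇒ P over [I-1,I-2,II-1,II-2,III-1]: 8 consistent

I-2 ∈ {AA HH pp, AA Hh pp, Aa HH pp, Aa Hh pp}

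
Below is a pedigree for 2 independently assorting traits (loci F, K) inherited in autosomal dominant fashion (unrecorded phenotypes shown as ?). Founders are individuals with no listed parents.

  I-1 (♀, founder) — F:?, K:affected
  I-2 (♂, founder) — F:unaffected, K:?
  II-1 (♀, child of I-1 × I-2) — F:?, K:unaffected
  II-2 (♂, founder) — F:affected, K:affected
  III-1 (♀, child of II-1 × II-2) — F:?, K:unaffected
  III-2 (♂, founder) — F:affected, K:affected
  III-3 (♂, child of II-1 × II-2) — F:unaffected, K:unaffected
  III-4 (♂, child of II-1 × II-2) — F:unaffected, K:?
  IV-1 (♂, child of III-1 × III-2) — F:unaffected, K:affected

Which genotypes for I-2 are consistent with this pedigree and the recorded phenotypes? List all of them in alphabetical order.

I-2 ∈ {ff Kk, ff kk}

F/I-1 ? ·: ff|Ff|FF
F/I-2 un ·: ff
F/II-1 ? I-1×I-2: ff|Ff
F/II-2 aff ·: Ff
F/III-1 ? II-1×II-2: ff|Ff
F/III-2 aff ·: Ff
F/III-3 un II-1×II-2: ff
F/III-4 un II-1×II-2: ff
F/IV-1 un III-1×III-2: ff
⇒ F over [I-1,I-2,II-1,II-2,III-1,III-2,III-3,III-4,IV-1]: 8 consistent
K/I-1 aff ·: Kk
K/I-2 ? ·: kk|Kk
K/II-1 un I-1×I-2: kk
K/II-2 aff ·: Kk
K/III-1 un II-1×II-2: kk
K/III-2 aff ·: Kk|KK
K/III-3 un II-1×II-2: kk
K/III-4 ? II-1×II-2: kk|Kk
K/IV-1 aff III-1×III-2: Kk
⇒ K over [I-1,I-2,II-1,II-2,III-1,III-2,III-3,III-4,IV-1]: 8 consistent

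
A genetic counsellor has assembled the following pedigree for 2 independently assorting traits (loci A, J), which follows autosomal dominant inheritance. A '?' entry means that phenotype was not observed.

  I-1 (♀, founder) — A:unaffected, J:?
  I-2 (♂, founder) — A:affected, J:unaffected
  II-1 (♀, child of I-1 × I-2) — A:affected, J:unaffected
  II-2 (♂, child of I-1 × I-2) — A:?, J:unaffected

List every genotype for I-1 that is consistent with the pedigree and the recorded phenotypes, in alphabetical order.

A/I-1 un ·: aa
A/I-2 aff ·: Aa|AA
A/II-1 aff I-1×I-2: Aa
A/II-2 ? I-1×I-2: aa|Aa
⇒ A over [I-1,I-2,II-1,II-2]: 3 consistent
J/I-1 ? ·: jj|Jj
J/I-2 un ·: jj
J/II-1 un I-1×I-2: jj
J/II-2 un I-1×I-2: jj
⇒ J over [I-1,I-2,II-1,II-2]: 2 consistent

I-1 ∈ {aa Jj, aa jj}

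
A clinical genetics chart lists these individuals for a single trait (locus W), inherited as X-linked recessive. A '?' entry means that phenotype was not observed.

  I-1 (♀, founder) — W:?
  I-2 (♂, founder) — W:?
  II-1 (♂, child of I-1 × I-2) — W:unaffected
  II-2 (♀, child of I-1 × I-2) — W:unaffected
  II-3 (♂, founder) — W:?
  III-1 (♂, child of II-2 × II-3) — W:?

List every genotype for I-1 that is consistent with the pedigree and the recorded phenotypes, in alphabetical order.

W/I-1 ? ·: X^WX^W|X^WX^w
W/I-2 ? ·: X^WY|X^wY
W/II-1 un I-1×I-2: X^WY
W/II-2 un I-1×I-2: X^WX^W|X^WX^w
W/II-3 ? ·: X^WY|X^wY
W/III-1 ? II-2×II-3: X^WY|X^wY
⇒ W over [I-1,I-2,II-1,II-2,II-3,III-1]: 16 consistent

I-1 ∈ {X^WX^W, X^WX^w}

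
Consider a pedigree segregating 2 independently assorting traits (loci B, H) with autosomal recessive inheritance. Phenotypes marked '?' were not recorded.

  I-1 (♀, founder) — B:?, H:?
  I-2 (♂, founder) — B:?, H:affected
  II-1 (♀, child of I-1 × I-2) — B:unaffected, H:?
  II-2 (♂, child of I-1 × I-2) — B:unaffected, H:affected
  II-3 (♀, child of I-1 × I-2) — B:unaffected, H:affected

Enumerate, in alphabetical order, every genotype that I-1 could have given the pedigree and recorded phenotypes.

I-1 ∈ {BB Hh, BB hh, Bb Hh, Bb hh, bb Hh, bb hh}

B/I-1 ? ·: BB|Bb|bb
B/I-2 ? ·: BB|Bb|bb
B/II-1 un I-1×I-2: BB|Bb
B/II-2 un I-1×I-2: BB|Bb
B/II-3 un I-1×I-2: BB|Bb
⇒ B over [I-1,I-2,II-1,II-2,II-3]: 29 consistent
H/I-1 ? ·: Hh|hh
H/I-2 aff ·: hh
H/II-1 ? I-1×I-2: Hh|hh
H/II-2 aff I-1×I-2: hh
H/II-3 aff I-1×I-2: hh
⇒ H over [I-1,I-2,II-1,II-2,II-3]: 3 consistent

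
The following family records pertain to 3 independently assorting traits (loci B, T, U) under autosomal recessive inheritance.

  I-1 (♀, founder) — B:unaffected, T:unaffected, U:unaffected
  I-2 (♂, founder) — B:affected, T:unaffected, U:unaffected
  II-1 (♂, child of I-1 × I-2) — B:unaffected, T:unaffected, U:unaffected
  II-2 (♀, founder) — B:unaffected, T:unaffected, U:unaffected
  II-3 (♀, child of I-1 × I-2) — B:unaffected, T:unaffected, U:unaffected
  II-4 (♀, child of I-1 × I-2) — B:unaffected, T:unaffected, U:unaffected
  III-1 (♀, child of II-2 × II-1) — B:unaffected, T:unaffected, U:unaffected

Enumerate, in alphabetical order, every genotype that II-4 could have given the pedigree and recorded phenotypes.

B/I-1 un ·: BB|Bb
B/I-2 aff ·: bb
B/II-1 un I-1×I-2: Bb
B/II-2 un ·: BB|Bb
B/II-3 un I-1×I-2: Bb
B/II-4 un I-1×I-2: Bb
B/III-1 un II-2×II-1: BB|Bb
⇒ B over [I-1,I-2,II-1,II-2,II-3,II-4,III-1]: 8 consistent
T/I-1 un ·: TT|Tt
T/I-2 un ·: TT|Tt
T/II-1 un I-1×I-2: TT|Tt
T/II-2 un ·: TT|Tt
T/II-3 un I-1×I-2: TT|Tt
T/II-4 un I-1×I-2: TT|Tt
T/III-1 un II-2×II-1: TT|Tt
⇒ T over [I-1,I-2,II-1,II-2,II-3,II-4,III-1]: 87 consistent
U/I-1 un ·: UU|Uu
U/I-2 un ·: UU|Uu
U/II-1 un I-1×I-2: UU|Uu
U/II-2 un ·: UU|Uu
U/II-3 un I-1×I-2: UU|Uu
U/II-4 un I-1×I-2: UU|Uu
U/III-1 un II-2×II-1: UU|Uu
⇒ U over [I-1,I-2,II-1,II-2,II-3,II-4,III-1]: 87 consistent

II-4 ∈ {Bb TT UU, Bb TT Uu, Bb Tt UU, Bb Tt Uu}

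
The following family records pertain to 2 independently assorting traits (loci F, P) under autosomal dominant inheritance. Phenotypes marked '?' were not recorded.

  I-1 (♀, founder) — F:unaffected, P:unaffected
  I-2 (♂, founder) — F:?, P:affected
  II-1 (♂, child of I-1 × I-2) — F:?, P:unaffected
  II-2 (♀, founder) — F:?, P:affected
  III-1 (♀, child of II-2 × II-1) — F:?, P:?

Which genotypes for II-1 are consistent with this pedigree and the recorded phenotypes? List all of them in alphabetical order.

F/I-1 un ·: ff
F/I-2 ? ·: ff|Ff|FF
F/II-1 ? I-1×I-2: ff|Ff
F/II-2 ? ·: ff|Ff|FF
F/III-1 ? II-2×II-1: ff|Ff|FF
⇒ F over [I-1,I-2,II-1,II-2,III-1]: 22 consistent
P/I-1 un ·: pp
P/I-2 aff ·: Pp
P/II-1 un I-1×I-2: pp
P/II-2 aff ·: Pp|PP
P/III-1 ? II-2×II-1: pp|Pp
⇒ P over [I-1,I-2,II-1,II-2,III-1]: 3 consistent

II-1 ∈ {Ff pp, ff pp}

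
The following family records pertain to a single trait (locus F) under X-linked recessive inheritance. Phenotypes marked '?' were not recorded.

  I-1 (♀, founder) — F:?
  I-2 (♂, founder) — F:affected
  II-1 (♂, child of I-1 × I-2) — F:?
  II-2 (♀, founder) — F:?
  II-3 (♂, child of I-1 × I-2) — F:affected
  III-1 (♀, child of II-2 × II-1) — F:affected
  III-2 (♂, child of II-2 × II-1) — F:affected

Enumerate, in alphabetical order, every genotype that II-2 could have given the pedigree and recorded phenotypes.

II-2 ∈ {X^FX^f, X^fX^f}

F/I-1 ? ·: X^FX^f|X^fX^f
F/I-2 aff ·: X^fY
F/II-1 ? I-1×I-2: X^fY
F/II-2 ? ·: X^FX^f|X^fX^f
F/II-3 aff I-1×I-2: X^fY
F/III-1 aff II-2×II-1: X^fX^f
F/III-2 aff II-2×II-1: X^fY
⇒ F over [I-1,I-2,II-1,II-2,II-3,III-1,III-2]: 4 consistent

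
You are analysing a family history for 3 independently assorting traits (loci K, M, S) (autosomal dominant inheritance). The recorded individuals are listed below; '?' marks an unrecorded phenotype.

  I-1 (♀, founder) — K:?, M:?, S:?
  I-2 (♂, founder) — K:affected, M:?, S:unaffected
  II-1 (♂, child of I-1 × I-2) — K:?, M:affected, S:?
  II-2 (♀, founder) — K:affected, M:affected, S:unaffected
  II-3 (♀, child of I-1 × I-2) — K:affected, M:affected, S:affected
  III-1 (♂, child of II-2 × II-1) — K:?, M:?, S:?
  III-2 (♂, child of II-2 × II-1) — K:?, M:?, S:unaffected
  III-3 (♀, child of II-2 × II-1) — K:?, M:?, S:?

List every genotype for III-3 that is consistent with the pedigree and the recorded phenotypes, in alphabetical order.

III-3 ∈ {KK MM Ss, KK MM ss, KK Mm Ss, KK Mm ss, KK mm Ss, KK mm ss, Kk MM Ss, Kk MM ss, Kk Mm Ss, Kk Mm ss, Kk mm Ss, Kk mm ss, kk MM Ss, kk MM ss, kk Mm Ss, kk Mm ss, kk mm Ss, kk mm ss}

K/I-1 ? ·: kk|Kk|KK
K/I-2 aff ·: Kk|KK
K/II-1 ? I-1×I-2: kk|Kk|KK
K/II-2 aff ·: Kk|KK
K/II-3 aff I-1×I-2: Kk|KK
K/III-1 ? II-2×II-1: kk|Kk|KK
K/III-2 ? II-2×II-1: kk|Kk|KK
K/III-3 ? II-2×II-1: kk|Kk|KK
⇒ K over [I-1,I-2,II-1,II-2,II-3,III-1,III-2,III-3]: 370 consistent
M/I-1 ? ·: mm|Mm|MM
M/I-2 ? ·: mm|Mm|MM
M/II-1 aff I-1×I-2: Mm|MM
M/II-2 aff ·: Mm|MM
M/II-3 aff I-1×I-2: Mm|MM
M/III-1 ? II-2×II-1: mm|Mm|MM
M/III-2 ? II-2×II-1: mm|Mm|MM
M/III-3 ? II-2×II-1: mm|Mm|MM
⇒ M over [I-1,I-2,II-1,II-2,II-3,III-1,III-2,III-3]: 413 consistent
S/I-1 ? ·: Ss|SS
S/I-2 un ·: ss
S/II-1 ? I-1×I-2: ss|Ss
S/II-2 un ·: ss
S/II-3 aff I-1×I-2: Ss
S/III-1 ? II-2×II-1: ss|Ss
S/III-2 un II-2×II-1: ss
S/III-3 ? II-2×II-1: ss|Ss
⇒ S over [I-1,I-2,II-1,II-2,II-3,III-1,III-2,III-3]: 9 consistent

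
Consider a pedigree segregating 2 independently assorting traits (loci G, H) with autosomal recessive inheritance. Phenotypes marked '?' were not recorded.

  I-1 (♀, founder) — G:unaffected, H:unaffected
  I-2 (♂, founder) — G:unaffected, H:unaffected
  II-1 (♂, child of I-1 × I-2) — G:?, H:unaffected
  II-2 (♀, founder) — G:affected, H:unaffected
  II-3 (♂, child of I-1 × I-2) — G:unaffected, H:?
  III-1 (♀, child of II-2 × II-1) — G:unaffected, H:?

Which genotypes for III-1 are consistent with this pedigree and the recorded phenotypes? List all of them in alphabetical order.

III-1 ∈ {Gg HH, Gg Hh, Gg hh}

G/I-1 un ·: GG|Gg
G/I-2 un ·: GG|Gg
G/II-1 ? I-1×I-2: GG|Gg
G/II-2 aff ·: gg
G/II-3 un I-1×I-2: GG|Gg
G/III-1 un II-2×II-1: Gg
⇒ G over [I-1,I-2,II-1,II-2,II-3,III-1]: 13 consistent
H/I-1 un ·: HH|Hh
H/I-2 un ·: HH|Hh
H/II-1 un I-1×I-2: HH|Hh
H/II-2 un ·: HH|Hh
H/II-3 ? I-1×I-2: HH|Hh|hh
H/III-1 ? II-2×II-1: HH|Hh|hh
⇒ H over [I-1,I-2,II-1,II-2,II-3,III-1]: 59 consistent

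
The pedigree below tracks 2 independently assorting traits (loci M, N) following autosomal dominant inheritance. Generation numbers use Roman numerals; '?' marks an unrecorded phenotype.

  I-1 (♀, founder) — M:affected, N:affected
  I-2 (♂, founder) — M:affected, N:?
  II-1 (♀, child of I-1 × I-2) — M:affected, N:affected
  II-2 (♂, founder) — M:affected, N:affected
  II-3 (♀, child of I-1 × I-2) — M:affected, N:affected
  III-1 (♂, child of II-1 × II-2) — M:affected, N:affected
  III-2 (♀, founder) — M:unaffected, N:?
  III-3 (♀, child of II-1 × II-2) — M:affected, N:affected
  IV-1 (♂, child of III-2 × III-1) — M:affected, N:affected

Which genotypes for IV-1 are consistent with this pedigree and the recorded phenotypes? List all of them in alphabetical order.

M/I-1 aff ·: Mm|MM
M/I-2 aff ·: Mm|MM
M/II-1 aff I-1×I-2: Mm|MM
M/II-2 aff ·: Mm|MM
M/II-3 aff I-1×I-2: Mm|MM
M/III-1 aff II-1×II-2: Mm|MM
M/III-2 un ·: mm
M/III-3 aff II-1×II-2: Mm|MM
M/IV-1 aff III-2×III-1: Mm
⇒ M over [I-1,I-2,II-1,II-2,II-3,III-1,III-2,III-3,IV-1]: 83 consistent
N/I-1 aff ·: Nn|NN
N/I-2 ? ·: nn|Nn|NN
N/II-1 aff I-1×I-2: Nn|NN
N/II-2 aff ·: Nn|NN
N/II-3 aff I-1×I-2: Nn|NN
N/III-1 aff II-1×II-2: Nn|NN
N/III-2 ? ·: nn|Nn|NN
N/III-3 aff II-1×II-2: Nn|NN
N/IV-1 aff III-2×III-1: Nn|NN
⇒ N over [I-1,I-2,II-1,II-2,II-3,III-1,III-2,III-3,IV-1]: 442 consistent

IV-1 ∈ {Mm NN, Mm Nn}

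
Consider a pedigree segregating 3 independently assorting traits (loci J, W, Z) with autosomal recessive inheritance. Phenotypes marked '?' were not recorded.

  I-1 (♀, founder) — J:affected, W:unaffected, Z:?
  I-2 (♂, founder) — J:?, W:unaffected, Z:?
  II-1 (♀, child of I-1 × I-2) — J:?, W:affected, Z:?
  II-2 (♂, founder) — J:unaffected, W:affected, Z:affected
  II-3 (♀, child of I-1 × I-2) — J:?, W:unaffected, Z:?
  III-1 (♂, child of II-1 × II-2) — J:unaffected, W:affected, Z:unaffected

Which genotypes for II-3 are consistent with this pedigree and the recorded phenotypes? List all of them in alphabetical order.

J/I-1 aff ·: jj
J/I-2 ? ·: JJ|Jj|jj
J/II-1 ? I-1×I-2: Jj|jj
J/II-2 un ·: JJ|Jj
J/II-3 ? I-1×I-2: Jj|jj
J/III-1 un II-1×II-2: JJ|Jj
⇒ J over [I-1,I-2,II-1,II-2,II-3,III-1]: 18 consistent
W/I-1 un ·: Ww
W/I-2 un ·: Ww
W/II-1 aff I-1×I-2: ww
W/II-2 aff ·: ww
W/II-3 un I-1×I-2: WW|Ww
W/III-1 aff II-1×II-2: ww
⇒ W over [I-1,I-2,II-1,II-2,II-3,III-1]: 2 consistent
Z/I-1 ? ·: ZZ|Zz|zz
Z/I-2 ? ·: ZZ|Zz|zz
Z/II-1 ? I-1×I-2: ZZ|Zz
Z/II-2 aff ·: zz
Z/II-3 ? I-1×I-2: ZZ|Zz|zz
Z/III-1 un II-1×II-2: Zz
⇒ Z over [I-1,I-2,II-1,II-2,II-3,III-1]: 21 consistent

II-3 ∈ {Jj WW ZZ, Jj WW Zz, Jj WW zz, Jj Ww ZZ, Jj Ww Zz, Jj Ww zz, jj WW ZZ, jj WW Zz, jj WW zz, jj Ww ZZ, jj Ww Zz, jj Ww zz}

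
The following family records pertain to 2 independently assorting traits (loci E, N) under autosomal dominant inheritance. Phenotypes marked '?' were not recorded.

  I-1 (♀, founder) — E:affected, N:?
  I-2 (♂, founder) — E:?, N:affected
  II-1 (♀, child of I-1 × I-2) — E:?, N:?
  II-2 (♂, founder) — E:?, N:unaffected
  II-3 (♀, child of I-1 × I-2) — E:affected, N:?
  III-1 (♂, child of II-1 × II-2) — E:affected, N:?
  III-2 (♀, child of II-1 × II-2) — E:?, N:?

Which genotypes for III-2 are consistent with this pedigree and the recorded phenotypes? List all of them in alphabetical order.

E/I-1 aff ·: Ee|EE
E/I-2 ? ·: ee|Ee|EE
E/II-1 ? I-1×I-2: ee|Ee|EE
E/II-2 ? ·: ee|Ee|EE
E/II-3 aff I-1×I-2: Ee|EE
E/III-1 aff II-1×II-2: Ee|EE
E/III-2 ? II-1×II-2: ee|Ee|EE
⇒ E over [I-1,I-2,II-1,II-2,II-3,III-1,III-2]: 147 consistent
N/I-1 ? ·: nn|Nn|NN
N/I-2 aff ·: Nn|NN
N/II-1 ? I-1×I-2: nn|Nn|NN
N/II-2 un ·: nn
N/II-3 ? I-1×I-2: nn|Nn|NN
N/III-1 ? II-1×II-2: nn|Nn
N/III-2 ? II-1×II-2: nn|Nn
⇒ N over [I-1,I-2,II-1,II-2,II-3,III-1,III-2]: 53 consistent

III-2 ∈ {EE Nn, EE nn, Ee Nn, Ee nn, ee Nn, ee nn}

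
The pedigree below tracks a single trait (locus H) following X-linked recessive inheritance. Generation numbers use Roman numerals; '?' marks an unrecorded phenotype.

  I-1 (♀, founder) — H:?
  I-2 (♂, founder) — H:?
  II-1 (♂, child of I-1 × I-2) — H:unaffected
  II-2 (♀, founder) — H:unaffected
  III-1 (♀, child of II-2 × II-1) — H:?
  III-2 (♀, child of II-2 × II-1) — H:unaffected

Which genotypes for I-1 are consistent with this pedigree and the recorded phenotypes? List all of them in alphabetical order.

H/I-1 ? ·: X^HX^H|X^HX^h
H/I-2 ? ·: X^HY|X^hY
H/II-1 un I-1×I-2: X^HY
H/II-2 un ·: X^HX^H|X^HX^h
H/III-1 ? II-2×II-1: X^HX^H|X^HX^h
H/III-2 un II-2×II-1: X^HX^H|X^HX^h
⇒ H over [I-1,I-2,II-1,II-2,III-1,III-2]: 20 consistent

I-1 ∈ {X^HX^H, X^HX^h}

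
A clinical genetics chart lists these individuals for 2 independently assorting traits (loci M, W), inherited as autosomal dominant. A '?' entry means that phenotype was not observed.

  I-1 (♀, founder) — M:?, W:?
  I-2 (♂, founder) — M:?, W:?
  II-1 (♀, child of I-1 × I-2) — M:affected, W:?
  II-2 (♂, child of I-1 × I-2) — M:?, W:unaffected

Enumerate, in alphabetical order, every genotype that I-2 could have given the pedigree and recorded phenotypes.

M/I-1 ? ·: mm|Mm|MM
M/I-2 ? ·: mm|Mm|MM
M/II-1 aff I-1×I-2: Mm|MM
M/II-2 ? I-1×I-2: mm|Mm|MM
⇒ M over [I-1,I-2,II-1,II-2]: 21 consistent
W/I-1 ? ·: ww|Ww
W/I-2 ? ·: ww|Ww
W/II-1 ? I-1×I-2: ww|Ww|WW
W/II-2 un I-1×I-2: ww
⇒ W over [I-1,I-2,II-1,II-2]: 8 consistent

I-2 ∈ {MM Ww, MM ww, Mm Ww, Mm ww, mm Ww, mm ww}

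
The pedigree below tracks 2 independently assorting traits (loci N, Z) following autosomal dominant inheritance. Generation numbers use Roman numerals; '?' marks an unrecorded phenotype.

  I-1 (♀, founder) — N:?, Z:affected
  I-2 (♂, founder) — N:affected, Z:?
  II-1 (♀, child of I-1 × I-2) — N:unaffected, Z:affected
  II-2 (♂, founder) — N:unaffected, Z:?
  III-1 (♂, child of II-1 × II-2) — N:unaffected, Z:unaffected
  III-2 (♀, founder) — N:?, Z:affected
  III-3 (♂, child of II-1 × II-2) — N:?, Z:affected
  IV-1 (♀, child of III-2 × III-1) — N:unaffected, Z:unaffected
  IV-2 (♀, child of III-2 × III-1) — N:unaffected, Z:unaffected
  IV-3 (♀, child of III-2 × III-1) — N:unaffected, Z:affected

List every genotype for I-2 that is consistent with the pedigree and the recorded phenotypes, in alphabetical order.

I-2 ∈ {Nn ZZ, Nn Zz, Nn zz}

N/I-1 ? ·: nn|Nn
N/I-2 aff ·: Nn
N/II-1 un I-1×I-2: nn
N/II-2 un ·: nn
N/III-1 un II-1×II-2: nn
N/III-2 ? ·: nn|Nn
N/III-3 ? II-1×II-2: nn
N/IV-1 un III-2×III-1: nn
N/IV-2 un III-2×III-1: nn
N/IV-3 un III-2×III-1: nn
⇒ N over [I-1,I-2,II-1,II-2,III-1,III-2,III-3,IV-1,IV-2,IV-3]: 4 consistent
Z/I-1 aff ·: Zz|ZZ
Z/I-2 ? ·: zz|Zz|ZZ
Z/II-1 aff I-1×I-2: Zz
Z/II-2 ? ·: zz|Zz
Z/III-1 un II-1×II-2: zz
Z/III-2 aff ·: Zz
Z/III-3 aff II-1×II-2: Zz|ZZ
Z/IV-1 un III-2×III-1: zz
Z/IV-2 un III-2×III-1: zz
Z/IV-3 aff III-2×III-1: Zz
⇒ Z over [I-1,I-2,II-1,II-2,III-1,III-2,III-3,IV-1,IV-2,IV-3]: 15 consistent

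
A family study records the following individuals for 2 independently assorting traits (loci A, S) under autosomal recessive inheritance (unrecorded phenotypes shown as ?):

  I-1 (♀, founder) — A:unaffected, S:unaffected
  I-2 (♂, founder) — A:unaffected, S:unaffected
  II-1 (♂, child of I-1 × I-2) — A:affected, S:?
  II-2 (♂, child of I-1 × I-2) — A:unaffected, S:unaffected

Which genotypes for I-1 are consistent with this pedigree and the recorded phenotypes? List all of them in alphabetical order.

A/I-1 un ·: Aa
A/I-2 un ·: Aa
A/II-1 aff I-1×I-2: aa
A/II-2 un I-1×I-2: AA|Aa
⇒ A over [I-1,I-2,II-1,II-2]: 2 consistent
S/I-1 un ·: SS|Ss
S/I-2 un ·: SS|Ss
S/II-1 ? I-1×I-2: SS|Ss|ss
S/II-2 un I-1×I-2: SS|Ss
⇒ S over [I-1,I-2,II-1,II-2]: 15 consistent

I-1 ∈ {Aa SS, Aa Ss}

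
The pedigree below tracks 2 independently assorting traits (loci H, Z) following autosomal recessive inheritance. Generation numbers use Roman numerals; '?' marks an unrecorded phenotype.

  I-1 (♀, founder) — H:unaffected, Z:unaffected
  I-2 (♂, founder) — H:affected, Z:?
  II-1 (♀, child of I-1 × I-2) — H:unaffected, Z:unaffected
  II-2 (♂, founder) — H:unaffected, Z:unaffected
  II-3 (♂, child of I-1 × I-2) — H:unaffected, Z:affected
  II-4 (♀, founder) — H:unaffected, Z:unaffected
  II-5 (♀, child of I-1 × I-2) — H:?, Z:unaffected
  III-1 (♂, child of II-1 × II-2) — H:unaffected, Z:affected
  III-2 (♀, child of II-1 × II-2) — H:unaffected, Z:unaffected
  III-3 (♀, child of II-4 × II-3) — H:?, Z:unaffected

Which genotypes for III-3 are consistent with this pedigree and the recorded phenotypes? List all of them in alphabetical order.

H/I-1 un ·: HH|Hh
H/I-2 aff ·: hh
H/II-1 un I-1×I-2: Hh
H/II-2 un ·: HH|Hh
H/II-3 un I-1×I-2: Hh
H/II-4 un ·: HH|Hh
H/II-5 ? I-1×I-2: Hh|hh
H/III-1 un II-1×II-2: HH|Hh
H/III-2 un II-1×II-2: HH|Hh
H/III-3 ? II-4×II-3: HH|Hh|hh
⇒ H over [I-1,I-2,II-1,II-2,II-3,II-4,II-5,III-1,III-2,III-3]: 120 consistent
Z/I-1 un ·: Zz
Z/I-2 ? ·: Zz|zz
Z/II-1 un I-1×I-2: Zz
Z/II-2 un ·: Zz
Z/II-3 aff I-1×I-2: zz
Z/II-4 un ·: ZZ|Zz
Z/II-5 un I-1×I-2: ZZ|Zz
Z/III-1 aff II-1×II-2: zz
Z/III-2 un II-1×II-2: ZZ|Zz
Z/III-3 un II-4×II-3: Zz
⇒ Z over [I-1,I-2,II-1,II-2,II-3,II-4,II-5,III-1,III-2,III-3]: 12 consistent

III-3 ∈ {HH Zz, Hh Zz, hh Zz}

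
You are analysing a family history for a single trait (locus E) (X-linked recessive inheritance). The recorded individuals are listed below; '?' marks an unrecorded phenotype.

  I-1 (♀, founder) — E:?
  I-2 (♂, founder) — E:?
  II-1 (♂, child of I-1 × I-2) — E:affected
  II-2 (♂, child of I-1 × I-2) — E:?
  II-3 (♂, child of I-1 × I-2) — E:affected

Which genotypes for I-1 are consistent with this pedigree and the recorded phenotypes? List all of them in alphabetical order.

I-1 ∈ {X^EX^e, X^eX^e}

E/I-1 ? ·: X^EX^e|X^eX^e
E/I-2 ? ·: X^EY|X^eY
E/II-1 aff I-1×I-2: X^eY
E/II-2 ? I-1×I-2: X^EY|X^eY
E/II-3 aff I-1×I-2: X^eY
⇒ E over [I-1,I-2,II-1,II-2,II-3]: 6 consistent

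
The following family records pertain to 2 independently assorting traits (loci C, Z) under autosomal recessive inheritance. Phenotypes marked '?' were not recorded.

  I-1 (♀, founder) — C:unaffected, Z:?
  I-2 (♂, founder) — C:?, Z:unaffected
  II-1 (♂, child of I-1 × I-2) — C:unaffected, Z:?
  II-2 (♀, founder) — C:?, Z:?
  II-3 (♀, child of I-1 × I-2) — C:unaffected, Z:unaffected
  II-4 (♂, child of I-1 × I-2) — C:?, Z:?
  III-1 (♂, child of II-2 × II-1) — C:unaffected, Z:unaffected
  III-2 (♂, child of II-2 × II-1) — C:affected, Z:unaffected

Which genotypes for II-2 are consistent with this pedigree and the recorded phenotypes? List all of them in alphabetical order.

II-2 ∈ {Cc ZZ, Cc Zz, Cc zz, cc ZZ, cc Zz, cc zz}

C/I-1 un ·: CC|Cc
C/I-2 ? ·: CC|Cc|cc
C/II-1 un I-1×I-2: Cc
C/II-2 ? ·: Cc|cc
C/II-3 un I-1×I-2: CC|Cc
C/II-4 ? I-1×I-2: CC|Cc|cc
C/III-1 un II-2×II-1: CC|Cc
C/III-2 aff II-2×II-1: cc
⇒ C over [I-1,I-2,II-1,II-2,II-3,II-4,III-1,III-2]: 51 consistent
Z/I-1 ? ·: ZZ|Zz|zz
Z/I-2 un ·: ZZ|Zz
Z/II-1 ? I-1×I-2: ZZ|Zz|zz
Z/II-2 ? ·: ZZ|Zz|zz
Z/II-3 un I-1×I-2: ZZ|Zz
Z/II-4 ? I-1×I-2: ZZ|Zz|zz
Z/III-1 un II-2×II-1: ZZ|Zz
Z/III-2 un II-2×II-1: ZZ|Zz
⇒ Z over [I-1,I-2,II-1,II-2,II-3,II-4,III-1,III-2]: 259 consistent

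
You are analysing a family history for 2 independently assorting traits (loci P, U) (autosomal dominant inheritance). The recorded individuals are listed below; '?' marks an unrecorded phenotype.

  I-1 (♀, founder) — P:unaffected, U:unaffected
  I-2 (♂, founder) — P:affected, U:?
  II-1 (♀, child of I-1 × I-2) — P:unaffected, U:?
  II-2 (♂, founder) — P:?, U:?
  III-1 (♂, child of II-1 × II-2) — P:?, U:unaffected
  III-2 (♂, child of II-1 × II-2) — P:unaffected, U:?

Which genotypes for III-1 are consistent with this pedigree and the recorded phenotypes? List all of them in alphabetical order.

P/I-1 un ·: pp
P/I-2 aff ·: Pp
P/II-1 un I-1×I-2: pp
P/II-2 ? ·: pp|Pp
P/III-1 ? II-1×II-2: pp|Pp
P/III-2 un II-1×II-2: pp
⇒ P over [I-1,I-2,II-1,II-2,III-1,III-2]: 3 consistent
U/I-1 un ·: uu
U/I-2 ? ·: uu|Uu|UU
U/II-1 ? I-1×I-2: uu|Uu
U/II-2 ? ·: uu|Uu
U/III-1 un II-1×II-2: uu
U/III-2 ? II-1×II-2: uu|Uu|UU
⇒ U over [I-1,I-2,II-1,II-2,III-1,III-2]: 16 consistent

III-1 ∈ {Pp uu, pp uu}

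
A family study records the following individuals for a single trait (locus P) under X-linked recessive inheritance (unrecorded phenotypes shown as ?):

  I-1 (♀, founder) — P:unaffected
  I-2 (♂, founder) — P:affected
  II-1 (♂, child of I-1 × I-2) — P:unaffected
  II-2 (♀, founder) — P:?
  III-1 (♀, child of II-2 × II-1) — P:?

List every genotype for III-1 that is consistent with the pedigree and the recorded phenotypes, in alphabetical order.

III-1 ∈ {X^PX^P, X^PX^p}

P/I-1 un ·: X^PX^P|X^PX^p
P/I-2 aff ·: X^pY
P/II-1 un I-1×I-2: X^PY
P/II-2 ? ·: X^PX^P|X^PX^p|X^pX^p
P/III-1 ? II-2×II-1: X^PX^P|X^PX^p
⇒ P over [I-1,I-2,II-1,II-2,III-1]: 8 consistent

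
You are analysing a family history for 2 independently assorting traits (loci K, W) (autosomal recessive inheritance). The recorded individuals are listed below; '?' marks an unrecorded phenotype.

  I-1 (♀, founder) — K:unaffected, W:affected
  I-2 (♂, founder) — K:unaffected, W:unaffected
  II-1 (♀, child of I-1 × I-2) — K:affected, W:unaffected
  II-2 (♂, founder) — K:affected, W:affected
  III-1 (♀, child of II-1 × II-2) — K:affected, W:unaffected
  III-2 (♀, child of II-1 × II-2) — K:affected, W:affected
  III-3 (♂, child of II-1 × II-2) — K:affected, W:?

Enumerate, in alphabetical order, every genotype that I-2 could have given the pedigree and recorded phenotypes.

I-2 ∈ {Kk WW, Kk Ww}

K/I-1 un ·: Kk
K/I-2 un ·: Kk
K/II-1 aff I-1×I-2: kk
K/II-2 aff ·: kk
K/III-1 aff II-1×II-2: kk
K/III-2 aff II-1×II-2: kk
K/III-3 aff II-1×II-2: kk
⇒ K over [I-1,I-2,II-1,II-2,III-1,III-2,III-3]: 1 consistent
W/I-1 aff ·: ww
W/I-2 un ·: WW|Ww
W/II-1 un I-1×I-2: Ww
W/II-2 aff ·: ww
W/III-1 un II-1×II-2: Ww
W/III-2 aff II-1×II-2: ww
W/III-3 ? II-1×II-2: Ww|ww
⇒ W over [I-1,I-2,II-1,II-2,III-1,III-2,III-3]: 4 consistent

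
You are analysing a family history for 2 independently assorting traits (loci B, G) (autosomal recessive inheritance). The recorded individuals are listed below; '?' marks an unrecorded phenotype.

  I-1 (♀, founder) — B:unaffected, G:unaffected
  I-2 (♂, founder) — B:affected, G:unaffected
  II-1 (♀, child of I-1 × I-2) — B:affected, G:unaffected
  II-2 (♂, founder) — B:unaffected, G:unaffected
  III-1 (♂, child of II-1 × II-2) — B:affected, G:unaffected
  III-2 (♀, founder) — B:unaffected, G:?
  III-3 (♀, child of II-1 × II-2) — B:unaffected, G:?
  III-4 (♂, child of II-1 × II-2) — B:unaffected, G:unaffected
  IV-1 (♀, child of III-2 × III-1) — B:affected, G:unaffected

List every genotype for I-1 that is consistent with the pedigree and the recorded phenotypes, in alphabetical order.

B/I-1 un ·: Bb
B/I-2 aff ·: bb
B/II-1 aff I-1×I-2: bb
B/II-2 un ·: Bb
B/III-1 aff II-1×II-2: bb
B/III-2 un ·: Bb
B/III-3 un II-1×II-2: Bb
B/III-4 un II-1×II-2: Bb
B/IV-1 aff III-2×III-1: bb
⇒ B over [I-1,I-2,II-1,II-2,III-1,III-2,III-3,III-4,IV-1]: 1 consistent
G/I-1 un ·: GG|Gg
G/I-2 un ·: GG|Gg
G/II-1 un I-1×I-2: GG|Gg
G/II-2 un ·: GG|Gg
G/III-1 un II-1×II-2: GG|Gg
G/III-2 ? ·: GG|Gg|gg
G/III-3 ? II-1×II-2: GG|Gg|gg
G/III-4 un II-1×II-2: GG|Gg
G/IV-1 un III-2×III-1: GG|Gg
⇒ G over [I-1,I-2,II-1,II-2,III-1,III-2,III-3,III-4,IV-1]: 430 consistent

I-1 ∈ {Bb GG, Bb Gg}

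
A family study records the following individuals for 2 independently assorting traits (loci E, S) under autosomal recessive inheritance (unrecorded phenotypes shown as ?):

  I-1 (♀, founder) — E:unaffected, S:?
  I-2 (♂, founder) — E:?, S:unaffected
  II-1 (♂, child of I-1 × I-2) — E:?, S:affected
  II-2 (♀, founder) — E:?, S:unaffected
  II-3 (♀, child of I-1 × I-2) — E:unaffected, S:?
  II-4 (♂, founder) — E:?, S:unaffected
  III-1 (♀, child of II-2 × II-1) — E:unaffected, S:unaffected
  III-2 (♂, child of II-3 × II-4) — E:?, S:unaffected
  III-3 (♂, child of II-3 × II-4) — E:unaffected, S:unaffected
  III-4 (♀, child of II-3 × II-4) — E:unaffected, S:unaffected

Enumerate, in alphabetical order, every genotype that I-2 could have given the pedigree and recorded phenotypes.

I-2 ∈ {EE Ss, Ee Ss, ee Ss}

E/I-1 un ·: EE|Ee
E/I-2 ? ·: EE|Ee|ee
E/II-1 ? I-1×I-2: EE|Ee|ee
E/II-2 ? ·: EE|Ee|ee
E/II-3 un I-1×I-2: EE|Ee
E/II-4 ? ·: EE|Ee|ee
E/III-1 un II-2×II-1: EE|Ee
E/III-2 ? II-3×II-4: EE|Ee|ee
E/III-3 un II-3×II-4: EE|Ee
E/III-4 un II-3×II-4: EE|Ee
⇒ E over [I-1,I-2,II-1,II-2,II-3,II-4,III-1,III-2,III-3,III-4]: 1232 consistent
S/I-1 ? ·: Ss|ss
S/I-2 un ·: Ss
S/II-1 aff I-1×I-2: ss
S/II-2 un ·: SS|Ss
S/II-3 ? I-1×I-2: SS|Ss|ss
S/II-4 un ·: SS|Ss
S/III-1 un II-2×II-1: Ss
S/III-2 un II-3×II-4: SS|Ss
S/III-3 un II-3×II-4: SS|Ss
S/III-4 un II-3×II-4: SS|Ss
⇒ S over [I-1,I-2,II-1,II-2,II-3,II-4,III-1,III-2,III-3,III-4]: 90 consistent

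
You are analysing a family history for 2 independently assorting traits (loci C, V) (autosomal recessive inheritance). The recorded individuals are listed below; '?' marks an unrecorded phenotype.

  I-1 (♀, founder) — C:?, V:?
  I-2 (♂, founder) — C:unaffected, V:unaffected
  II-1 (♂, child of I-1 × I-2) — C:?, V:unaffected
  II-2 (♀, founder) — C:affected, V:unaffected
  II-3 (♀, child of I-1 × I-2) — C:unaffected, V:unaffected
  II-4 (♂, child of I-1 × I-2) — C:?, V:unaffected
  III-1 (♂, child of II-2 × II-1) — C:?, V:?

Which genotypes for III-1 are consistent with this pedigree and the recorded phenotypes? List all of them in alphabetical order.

III-1 ∈ {Cc VV, Cc Vv, Cc vv, cc VV, cc Vv, cc vv}

C/I-1 ? ·: CC|Cc|cc
C/I-2 un ·: CC|Cc
C/II-1 ? I-1×I-2: CC|Cc|cc
C/II-2 aff ·: cc
C/II-3 un I-1×I-2: CC|Cc
C/II-4 ? I-1×I-2: CC|Cc|cc
C/III-1 ? II-2×II-1: Cc|cc
⇒ C over [I-1,I-2,II-1,II-2,II-3,II-4,III-1]: 57 consistent
V/I-1 ? ·: VV|Vv|vv
V/I-2 un ·: VV|Vv
V/II-1 un I-1×I-2: VV|Vv
V/II-2 un ·: VV|Vv
V/II-3 un I-1×I-2: VV|Vv
V/II-4 un I-1×I-2: VV|Vv
V/III-1 ? II-2×II-1: VV|Vv|vv
⇒ V over [I-1,I-2,II-1,II-2,II-3,II-4,III-1]: 109 consistent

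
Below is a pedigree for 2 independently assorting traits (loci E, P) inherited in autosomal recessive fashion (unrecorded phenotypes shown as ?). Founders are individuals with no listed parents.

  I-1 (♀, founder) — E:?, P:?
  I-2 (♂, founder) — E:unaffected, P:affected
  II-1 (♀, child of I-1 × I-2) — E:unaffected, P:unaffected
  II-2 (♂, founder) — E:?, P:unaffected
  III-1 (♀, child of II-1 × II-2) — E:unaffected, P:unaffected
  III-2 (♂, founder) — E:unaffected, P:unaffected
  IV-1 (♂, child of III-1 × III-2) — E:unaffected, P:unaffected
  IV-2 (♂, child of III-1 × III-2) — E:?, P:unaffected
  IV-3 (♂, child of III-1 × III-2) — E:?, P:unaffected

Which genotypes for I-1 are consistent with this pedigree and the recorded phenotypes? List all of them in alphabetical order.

I-1 ∈ {EE PP, EE Pp, Ee PP, Ee Pp, ee PP, ee Pp}

E/I-1 ? ·: EE|Ee|ee
E/I-2 un ·: EE|Ee
E/II-1 un I-1×I-2: EE|Ee
E/II-2 ? ·: EE|Ee|ee
E/III-1 un II-1×II-2: EE|Ee
E/III-2 un ·: EE|Ee
E/IV-1 un III-1×III-2: EE|Ee
E/IV-2 ? III-1×III-2: EE|Ee|ee
E/IV-3 ? III-1×III-2: EE|Ee|ee
⇒ E over [I-1,I-2,II-1,II-2,III-1,III-2,IV-1,IV-2,IV-3]: 760 consistent
P/I-1 ? ·: PP|Pp
P/I-2 aff ·: pp
P/II-1 un I-1×I-2: Pp
P/II-2 un ·: PP|Pp
P/III-1 un II-1×II-2: PP|Pp
P/III-2 un ·: PP|Pp
P/IV-1 un III-1×III-2: PP|Pp
P/IV-2 un III-1×III-2: PP|Pp
P/IV-3 un III-1×III-2: PP|Pp
⇒ P over [I-1,I-2,II-1,II-2,III-1,III-2,IV-1,IV-2,IV-3]: 100 consistent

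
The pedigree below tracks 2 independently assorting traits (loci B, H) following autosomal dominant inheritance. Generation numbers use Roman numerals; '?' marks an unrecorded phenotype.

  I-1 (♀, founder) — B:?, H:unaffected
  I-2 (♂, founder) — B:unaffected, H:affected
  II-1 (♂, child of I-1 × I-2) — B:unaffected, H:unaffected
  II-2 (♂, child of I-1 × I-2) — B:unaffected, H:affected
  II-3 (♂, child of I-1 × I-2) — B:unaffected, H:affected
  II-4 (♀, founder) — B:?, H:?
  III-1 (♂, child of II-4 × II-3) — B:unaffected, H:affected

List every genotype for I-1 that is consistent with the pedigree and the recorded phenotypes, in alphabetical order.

I-1 ∈ {Bb hh, bb hh}

B/I-1 ? ·: bb|Bb
B/I-2 un ·: bb
B/II-1 un I-1×I-2: bb
B/II-2 un I-1×I-2: bb
B/II-3 un I-1×I-2: bb
B/II-4 ? ·: bb|Bb
B/III-1 un II-4×II-3: bb
⇒ B over [I-1,I-2,II-1,II-2,II-3,II-4,III-1]: 4 consistent
H/I-1 un ·: hh
H/I-2 aff ·: Hh
H/II-1 un I-1×I-2: hh
H/II-2 aff I-1×I-2: Hh
H/II-3 aff I-1×I-2: Hh
H/II-4 ? ·: hh|Hh|HH
H/III-1 aff II-4×II-3: Hh|HH
⇒ H over [I-1,I-2,II-1,II-2,II-3,II-4,III-1]: 5 consistent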